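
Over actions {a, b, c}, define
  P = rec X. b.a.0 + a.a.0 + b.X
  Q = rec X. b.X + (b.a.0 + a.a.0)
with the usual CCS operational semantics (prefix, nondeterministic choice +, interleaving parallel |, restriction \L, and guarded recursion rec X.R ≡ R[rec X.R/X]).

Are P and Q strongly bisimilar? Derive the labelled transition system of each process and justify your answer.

P ~ Q

Reachable graph of P (3 states):
  m0 = rec X. b.a.0 + a.a.0 + b.X :: -a-> m1, -b-> m0, -b-> m1
  m1 = a.0 :: -a-> m2
  m2 = 0 :: ∅
Reachable graph of Q (3 states):
  n0 = rec X. b.X + (b.a.0 + a.a.0) :: -a-> n1, -b-> n0, -b-> n1
  n1 = a.0 :: -a-> n2
  n2 = 0 :: ∅
Bisimilarity quotient blocks:
  B0 = {m0, n0}
  B1 = {m1, n1}
  B2 = {m2, n2}
m0 ∈ B0, n0 ∈ B0 → same block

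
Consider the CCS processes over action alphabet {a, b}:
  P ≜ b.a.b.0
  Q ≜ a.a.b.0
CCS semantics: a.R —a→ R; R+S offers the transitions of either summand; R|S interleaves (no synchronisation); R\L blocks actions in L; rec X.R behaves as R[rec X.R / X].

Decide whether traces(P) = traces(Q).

LTS(P): 4 reachable states
  s0 = b.a.b.0 → —b→ s1
  s1 = a.b.0 → —a→ s2
  s2 = b.0 → —b→ s3
  s3 = 0 → ·
LTS(Q): 4 reachable states
  t0 = a.a.b.0 → —a→ t1
  t1 = a.b.0 → —a→ t2
  t2 = b.0 → —b→ t3
  t3 = 0 → ·
Trace ⟨b⟩ through P, begin at {s0}:
  after b @ step 1: {s1}
  ✓ P
Trace ⟨b⟩ through Q, begin at {t0}:
  after b @ step 1: ∅  — Q cannot continue

trace-distinct — witness ⟨b⟩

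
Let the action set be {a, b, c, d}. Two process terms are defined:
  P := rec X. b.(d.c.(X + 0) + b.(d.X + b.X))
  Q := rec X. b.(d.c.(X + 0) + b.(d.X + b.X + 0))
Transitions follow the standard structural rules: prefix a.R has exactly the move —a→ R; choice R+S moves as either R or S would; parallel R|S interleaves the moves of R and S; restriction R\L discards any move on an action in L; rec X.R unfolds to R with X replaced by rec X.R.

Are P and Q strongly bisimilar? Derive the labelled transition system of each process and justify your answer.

LTS(P): 5 reachable states
  m0 = rec X. b.(d.c.(X + 0) + b.(d.X + b.X)) ⊢ =b=> m1
  m1 = d.c.((rec X. b.(d.c.(X + 0) + b.(d.X + b.X))) + 0) + b.(d.(rec X. b.(d.c.(X + 0) + b.(d.X + b.X))) + b.(rec X. b.(d.c.(X + 0) + b.(d.X + b.X)))) ⊢ =b=> m2, =d=> m3
  m2 = d.(rec X. b.(d.c.(X + 0) + b.(d.X + b.X))) + b.(rec X. b.(d.c.(X + 0) + b.(d.X + b.X))) ⊢ =b=> m0, =d=> m0
  m3 = c.((rec X. b.(d.c.(X + 0) + b.(d.X + b.X))) + 0) ⊢ =c=> m4
  m4 = (rec X. b.(d.c.(X + 0) + b.(d.X + b.X))) + 0 ⊢ =b=> m1
LTS(Q): 5 reachable states
  n0 = rec X. b.(d.c.(X + 0) + b.(d.X + b.X + 0)) ⊢ =b=> n1
  n1 = d.c.((rec X. b.(d.c.(X + 0) + b.(d.X + b.X + 0))) + 0) + b.(d.(rec X. b.(d.c.(X + 0) + b.(d.X + b.X + 0))) + b.(rec X. b.(d.c.(X + 0) + b.(d.X + b.X + 0))) + 0) ⊢ =b=> n2, =d=> n3
  n2 = d.(rec X. b.(d.c.(X + 0) + b.(d.X + b.X + 0))) + b.(rec X. b.(d.c.(X + 0) + b.(d.X + b.X + 0))) + 0 ⊢ =b=> n0, =d=> n0
  n3 = c.((rec X. b.(d.c.(X + 0) + b.(d.X + b.X + 0))) + 0) ⊢ =c=> n4
  n4 = (rec X. b.(d.c.(X + 0) + b.(d.X + b.X + 0))) + 0 ⊢ =b=> n1
Partition-refinement fixed point:
  B0 = {m0, m4, n0, n4}
  B1 = {m1, n1}
  B2 = {m3, n3}
  B3 = {m2, n2}
m0 ∈ B0, n0 ∈ B0 → same block

P ~ Q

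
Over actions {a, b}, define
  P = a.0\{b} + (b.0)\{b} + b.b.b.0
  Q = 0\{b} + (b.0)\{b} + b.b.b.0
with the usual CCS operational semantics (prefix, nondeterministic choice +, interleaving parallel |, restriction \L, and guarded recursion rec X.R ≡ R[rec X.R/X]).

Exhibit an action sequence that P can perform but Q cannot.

Reachable graph of P (5 states):
  p0 = a.0\{b} + (b.0)\{b} + b.b.b.0 has moves -a-> p1, -b-> p2
  p1 = 0\{b} has moves ·
  p2 = b.b.0 has moves -b-> p3
  p3 = b.0 has moves -b-> p4
  p4 = 0 has moves ·
Reachable graph of Q (4 states):
  q0 = 0\{b} + (b.0)\{b} + b.b.b.0 has moves -b-> q1
  q1 = b.b.0 has moves -b-> q2
  q2 = b.0 has moves -b-> q3
  q3 = 0 has moves ·
Run σ = ⟨a⟩ on P: start {p0}
  after a @ step 1: {p1}
  P completes σ.
Run σ = ⟨a⟩ on Q: start {q0}
  after a @ step 1: no successor for Q

a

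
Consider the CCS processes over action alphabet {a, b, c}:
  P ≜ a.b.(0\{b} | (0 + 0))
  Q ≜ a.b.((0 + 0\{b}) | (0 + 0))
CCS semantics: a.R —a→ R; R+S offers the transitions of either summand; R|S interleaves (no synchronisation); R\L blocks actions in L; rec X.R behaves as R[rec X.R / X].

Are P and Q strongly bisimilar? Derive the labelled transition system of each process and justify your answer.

P ~ Q

LTS(P): 3 reachable states
  p0 = a.b.(0\{b} | (0 + 0)) :: -a-> p1
  p1 = b.(0\{b} | (0 + 0)) :: -b-> p2
  p2 = 0\{b} | (0 + 0) :: deadlocked
LTS(Q): 3 reachable states
  q0 = a.b.((0 + 0\{b}) | (0 + 0)) :: -a-> q1
  q1 = b.((0 + 0\{b}) | (0 + 0)) :: -b-> q2
  q2 = (0 + 0\{b}) | (0 + 0) :: deadlocked
Bisimilarity quotient blocks:
  B0 = {p0, q0}
  B1 = {p1, q1}
  B2 = {p2, q2}
p0 ∈ B0, q0 ∈ B0 → same block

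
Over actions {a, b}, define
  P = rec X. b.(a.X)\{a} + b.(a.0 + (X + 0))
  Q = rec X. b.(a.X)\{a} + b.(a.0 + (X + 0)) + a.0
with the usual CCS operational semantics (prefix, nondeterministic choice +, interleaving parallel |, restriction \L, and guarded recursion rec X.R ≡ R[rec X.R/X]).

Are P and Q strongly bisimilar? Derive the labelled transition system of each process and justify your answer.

Reachable graph of P (4 states):
  u0 = rec X. b.(a.X)\{a} + b.(a.0 + (X + 0)) :: -b-> u1, -b-> u2
  u1 = (a.(rec X. b.(a.X)\{a} + b.(a.0 + (X + 0))))\{a} :: ∅
  u2 = a.0 + ((rec X. b.(a.X)\{a} + b.(a.0 + (X + 0))) + 0) :: -a-> u3, -b-> u1, -b-> u2
  u3 = 0 :: ∅
Reachable graph of Q (4 states):
  v0 = rec X. b.(a.X)\{a} + b.(a.0 + (X + 0)) + a.0 :: -a-> v1, -b-> v2, -b-> v3
  v1 = 0 :: ∅
  v2 = (a.(rec X. b.(a.X)\{a} + b.(a.0 + (X + 0)) + a.0))\{a} :: ∅
  v3 = a.0 + ((rec X. b.(a.X)\{a} + b.(a.0 + (X + 0)) + a.0) + 0) :: -a-> v1, -b-> v2, -b-> v3
Coarsest stable partition (strong bisimilarity classes):
  B0 = {u0}
  B1 = {u1, u3, v1, v2}
  B2 = {u2, v0, v3}
u0 ∈ B0, v0 ∈ B2 → different blocks

not bisimilar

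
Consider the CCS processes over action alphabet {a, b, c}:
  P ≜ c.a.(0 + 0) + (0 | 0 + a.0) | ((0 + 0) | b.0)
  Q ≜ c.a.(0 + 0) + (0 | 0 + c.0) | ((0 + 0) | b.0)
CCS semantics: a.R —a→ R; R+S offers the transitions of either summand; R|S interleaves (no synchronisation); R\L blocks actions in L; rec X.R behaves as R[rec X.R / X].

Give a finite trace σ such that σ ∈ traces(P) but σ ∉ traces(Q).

Reachable graph of P (6 states):
  p0 = c.a.(0 + 0) + (0 | 0 + a.0) | ((0 + 0) | b.0) | =a=> p1, =b=> p2, =c=> p3
  p1 = 0 | ((0 + 0) | b.0) | =b=> p4
  p2 = (0 | 0 + a.0) | ((0 + 0) | 0) | =a=> p4
  p3 = a.(0 + 0) | =a=> p5
  p4 = 0 | ((0 + 0) | 0) | deadlocked
  p5 = 0 + 0 | deadlocked
Reachable graph of Q (6 states):
  q0 = c.a.(0 + 0) + (0 | 0 + c.0) | ((0 + 0) | b.0) | =b=> q1, =c=> q2, =c=> q3
  q1 = (0 | 0 + c.0) | ((0 + 0) | 0) | =c=> q4
  q2 = 0 | ((0 + 0) | b.0) | =b=> q4
  q3 = a.(0 + 0) | =a=> q5
  q4 = 0 | ((0 + 0) | 0) | deadlocked
  q5 = 0 + 0 | deadlocked
Run σ = ⟨a⟩ on P: start {p0}
  [1] a ⇒ {p1}
  ✓ P
Run σ = ⟨a⟩ on Q: start {q0}
  [1] a ⇒ ∅  — Q cannot continue

a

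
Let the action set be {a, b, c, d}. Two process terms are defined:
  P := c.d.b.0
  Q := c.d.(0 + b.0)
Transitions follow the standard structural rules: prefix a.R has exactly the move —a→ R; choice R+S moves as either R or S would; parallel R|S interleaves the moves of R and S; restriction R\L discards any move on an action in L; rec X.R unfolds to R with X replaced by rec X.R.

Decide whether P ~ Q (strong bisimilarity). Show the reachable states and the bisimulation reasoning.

bisimilar

P's transition system — 4 states:
  m0 = c.d.b.0 → ··c··> m1
  m1 = d.b.0 → ··d··> m2
  m2 = b.0 → ··b··> m3
  m3 = 0 → stopped
Q's transition system — 4 states:
  n0 = c.d.(0 + b.0) → ··c··> n1
  n1 = d.(0 + b.0) → ··d··> n2
  n2 = 0 + b.0 → ··b··> n3
  n3 = 0 → stopped
Partition-refinement fixed point:
  B0 = {m0, n0}
  B1 = {m1, n1}
  B2 = {m2, n2}
  B3 = {m3, n3}
m0 ∈ B0, n0 ∈ B0 → same block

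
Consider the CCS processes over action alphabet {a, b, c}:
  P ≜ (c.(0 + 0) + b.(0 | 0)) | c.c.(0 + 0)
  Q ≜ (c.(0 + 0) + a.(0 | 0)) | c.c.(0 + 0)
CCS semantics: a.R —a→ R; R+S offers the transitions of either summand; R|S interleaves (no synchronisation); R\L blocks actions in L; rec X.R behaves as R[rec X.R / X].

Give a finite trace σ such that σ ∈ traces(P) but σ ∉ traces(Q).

b

Reachable graph of P (9 states):
  u0 = (c.(0 + 0) + b.(0 | 0)) | c.c.(0 + 0) has moves --b--▸ u1, --c--▸ u2, --c--▸ u3
  u1 = 0 | 0 | c.c.(0 + 0) has moves --c--▸ u4
  u2 = (0 + 0) | c.c.(0 + 0) has moves --c--▸ u5
  u3 = (c.(0 + 0) + b.(0 | 0)) | c.(0 + 0) has moves --b--▸ u4, --c--▸ u5, --c--▸ u6
  u4 = 0 | 0 | c.(0 + 0) has moves --c--▸ u7
  u5 = (0 + 0) | c.(0 + 0) has moves --c--▸ u8
  u6 = (c.(0 + 0) + b.(0 | 0)) | (0 + 0) has moves --b--▸ u7, --c--▸ u8
  u7 = 0 | 0 | (0 + 0) has moves (no moves)
  u8 = (0 + 0) | (0 + 0) has moves (no moves)
Reachable graph of Q (9 states):
  v0 = (c.(0 + 0) + a.(0 | 0)) | c.c.(0 + 0) has moves --a--▸ v1, --c--▸ v2, --c--▸ v3
  v1 = 0 | 0 | c.c.(0 + 0) has moves --c--▸ v4
  v2 = (0 + 0) | c.c.(0 + 0) has moves --c--▸ v5
  v3 = (c.(0 + 0) + a.(0 | 0)) | c.(0 + 0) has moves --a--▸ v4, --c--▸ v5, --c--▸ v6
  v4 = 0 | 0 | c.(0 + 0) has moves --c--▸ v7
  v5 = (0 + 0) | c.(0 + 0) has moves --c--▸ v8
  v6 = (c.(0 + 0) + a.(0 | 0)) | (0 + 0) has moves --a--▸ v7, --c--▸ v8
  v7 = 0 | 0 | (0 + 0) has moves (no moves)
  v8 = (0 + 0) | (0 + 0) has moves (no moves)
Run σ = ⟨b⟩ on P: start {u0}
  step 1 (b): {u1}
  — P admits the full trace.
Run σ = ⟨b⟩ on Q: start {v0}
  step 1 (b): no successor for Q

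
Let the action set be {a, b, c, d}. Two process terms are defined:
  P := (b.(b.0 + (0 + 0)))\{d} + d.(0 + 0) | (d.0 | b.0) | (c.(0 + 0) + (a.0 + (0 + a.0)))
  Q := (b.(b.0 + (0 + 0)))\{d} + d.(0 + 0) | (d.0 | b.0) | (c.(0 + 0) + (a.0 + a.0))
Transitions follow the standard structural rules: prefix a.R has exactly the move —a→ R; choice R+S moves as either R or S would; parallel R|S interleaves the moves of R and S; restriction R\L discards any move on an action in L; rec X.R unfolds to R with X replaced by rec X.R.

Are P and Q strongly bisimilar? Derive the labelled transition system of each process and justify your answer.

P's transition system — 26 states:
  m0 = (b.(b.0 + (0 + 0)))\{d} + d.(0 + 0) | (d.0 | b.0) | (c.(0 + 0) + (a.0 + (0 + a.0))) | —a→ m1, —b→ m2, —b→ m3, —c→ m4, —d→ m5, —d→ m6
  m1 = d.(0 + 0) | (d.0 | b.0) | 0 | —b→ m7, —d→ m8, —d→ m9
  m2 = (b.0 + (0 + 0))\{d} | —b→ m10
  m3 = d.(0 + 0) | (d.0 | 0) | (c.(0 + 0) + (a.0 + (0 + a.0))) | —a→ m7, —c→ m11, —d→ m12, —d→ m13
  m4 = d.(0 + 0) | (d.0 | b.0) | (0 + 0) | —b→ m11, —d→ m14, —d→ m15
  m5 = (0 + 0) | (d.0 | b.0) | (c.(0 + 0) + (a.0 + (0 + a.0))) | —a→ m8, —b→ m12, —c→ m14, —d→ m16
  m6 = d.(0 + 0) | (0 | b.0) | (c.(0 + 0) + (a.0 + (0 + a.0))) | —a→ m9, —b→ m13, —c→ m15, —d→ m16
  m7 = d.(0 + 0) | (d.0 | 0) | 0 | —d→ m17, —d→ m18
  m8 = (0 + 0) | (d.0 | b.0) | 0 | —b→ m17, —d→ m19
  m9 = d.(0 + 0) | (0 | b.0) | 0 | —b→ m18, —d→ m19
  m10 = 0\{d} | (no moves)
  m11 = d.(0 + 0) | (d.0 | 0) | (0 + 0) | —d→ m20, —d→ m21
  m12 = (0 + 0) | (d.0 | 0) | (c.(0 + 0) + (a.0 + (0 + a.0))) | —a→ m17, —c→ m20, —d→ m22
  m13 = d.(0 + 0) | (0 | 0) | (c.(0 + 0) + (a.0 + (0 + a.0))) | —a→ m18, —c→ m21, —d→ m22
  m14 = (0 + 0) | (d.0 | b.0) | (0 + 0) | —b→ m20, —d→ m23
  m15 = d.(0 + 0) | (0 | b.0) | (0 + 0) | —b→ m21, —d→ m23
  m16 = (0 + 0) | (0 | b.0) | (c.(0 + 0) + (a.0 + (0 + a.0))) | —a→ m19, —b→ m22, —c→ m23
  m17 = (0 + 0) | (d.0 | 0) | 0 | —d→ m24
  m18 = d.(0 + 0) | (0 | 0) | 0 | —d→ m24
  m19 = (0 + 0) | (0 | b.0) | 0 | —b→ m24
  m20 = (0 + 0) | (d.0 | 0) | (0 + 0) | —d→ m25
  m21 = d.(0 + 0) | (0 | 0) | (0 + 0) | —d→ m25
  m22 = (0 + 0) | (0 | 0) | (c.(0 + 0) + (a.0 + (0 + a.0))) | —a→ m24, —c→ m25
  m23 = (0 + 0) | (0 | b.0) | (0 + 0) | —b→ m25
  m24 = (0 + 0) | (0 | 0) | 0 | (no moves)
  m25 = (0 + 0) | (0 | 0) | (0 + 0) | (no moves)
Q's transition system — 26 states:
  n0 = (b.(b.0 + (0 + 0)))\{d} + d.(0 + 0) | (d.0 | b.0) | (c.(0 + 0) + (a.0 + a.0)) | —a→ n1, —b→ n2, —b→ n3, —c→ n4, —d→ n5, —d→ n6
  n1 = d.(0 + 0) | (d.0 | b.0) | 0 | —b→ n7, —d→ n8, —d→ n9
  n2 = (b.0 + (0 + 0))\{d} | —b→ n10
  n3 = d.(0 + 0) | (d.0 | 0) | (c.(0 + 0) + (a.0 + a.0)) | —a→ n7, —c→ n11, —d→ n12, —d→ n13
  n4 = d.(0 + 0) | (d.0 | b.0) | (0 + 0) | —b→ n11, —d→ n14, —d→ n15
  n5 = (0 + 0) | (d.0 | b.0) | (c.(0 + 0) + (a.0 + a.0)) | —a→ n8, —b→ n12, —c→ n14, —d→ n16
  n6 = d.(0 + 0) | (0 | b.0) | (c.(0 + 0) + (a.0 + a.0)) | —a→ n9, —b→ n13, —c→ n15, —d→ n16
  n7 = d.(0 + 0) | (d.0 | 0) | 0 | —d→ n17, —d→ n18
  n8 = (0 + 0) | (d.0 | b.0) | 0 | —b→ n17, —d→ n19
  n9 = d.(0 + 0) | (0 | b.0) | 0 | —b→ n18, —d→ n19
  n10 = 0\{d} | (no moves)
  n11 = d.(0 + 0) | (d.0 | 0) | (0 + 0) | —d→ n20, —d→ n21
  n12 = (0 + 0) | (d.0 | 0) | (c.(0 + 0) + (a.0 + a.0)) | —a→ n17, —c→ n20, —d→ n22
  n13 = d.(0 + 0) | (0 | 0) | (c.(0 + 0) + (a.0 + a.0)) | —a→ n18, —c→ n21, —d→ n22
  n14 = (0 + 0) | (d.0 | b.0) | (0 + 0) | —b→ n20, —d→ n23
  n15 = d.(0 + 0) | (0 | b.0) | (0 + 0) | —b→ n21, —d→ n23
  n16 = (0 + 0) | (0 | b.0) | (c.(0 + 0) + (a.0 + a.0)) | —a→ n19, —b→ n22, —c→ n23
  n17 = (0 + 0) | (d.0 | 0) | 0 | —d→ n24
  n18 = d.(0 + 0) | (0 | 0) | 0 | —d→ n24
  n19 = (0 + 0) | (0 | b.0) | 0 | —b→ n24
  n20 = (0 + 0) | (d.0 | 0) | (0 + 0) | —d→ n25
  n21 = d.(0 + 0) | (0 | 0) | (0 + 0) | —d→ n25
  n22 = (0 + 0) | (0 | 0) | (c.(0 + 0) + (a.0 + a.0)) | —a→ n24, —c→ n25
  n23 = (0 + 0) | (0 | b.0) | (0 + 0) | —b→ n25
  n24 = (0 + 0) | (0 | 0) | 0 | (no moves)
  n25 = (0 + 0) | (0 | 0) | (0 + 0) | (no moves)
Coarsest stable partition (strong bisimilarity classes):
  B0 = {m0, n0}
  B1 = {m1, m4, n1, n4}
  B2 = {m14, m15, m8, m9, n14, n15, n8, n9}
  B3 = {m17, m18, m20, m21, n17, n18, n20, n21}
  B4 = {m10, m24, m25, n10, n24, n25}
  B5 = {m19, m2, m23, n19, n2, n23}
  B6 = {m11, m7, n11, n7}
  B7 = {m3, n3}
  B8 = {m12, m13, n12, n13}
  B9 = {m22, n22}
  B10 = {m5, m6, n5, n6}
  B11 = {m16, n16}
m0 ∈ B0, n0 ∈ B0 → same block

bisimilar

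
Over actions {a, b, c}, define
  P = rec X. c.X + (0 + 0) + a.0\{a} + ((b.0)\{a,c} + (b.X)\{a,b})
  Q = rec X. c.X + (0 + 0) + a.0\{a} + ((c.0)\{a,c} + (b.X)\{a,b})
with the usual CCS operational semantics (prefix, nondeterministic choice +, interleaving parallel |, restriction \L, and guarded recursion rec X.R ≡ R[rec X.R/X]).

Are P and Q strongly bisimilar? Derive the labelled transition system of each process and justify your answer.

P's transition system — 3 states:
  p0 = rec X. c.X + (0 + 0) + a.0\{a} + ((b.0)\{a,c} + (b.X)\{a,b}) :: —a→ p1, —b→ p2, —c→ p0
  p1 = 0\{a} :: (no moves)
  p2 = 0\{a,c} :: (no moves)
Q's transition system — 2 states:
  q0 = rec X. c.X + (0 + 0) + a.0\{a} + ((c.0)\{a,c} + (b.X)\{a,b}) :: —a→ q1, —c→ q0
  q1 = 0\{a} :: (no moves)
Bisimilarity quotient blocks:
  B0 = {p0}
  B1 = {p1, p2, q1}
  B2 = {q0}
p0 ∈ B0, q0 ∈ B2 → different blocks

NO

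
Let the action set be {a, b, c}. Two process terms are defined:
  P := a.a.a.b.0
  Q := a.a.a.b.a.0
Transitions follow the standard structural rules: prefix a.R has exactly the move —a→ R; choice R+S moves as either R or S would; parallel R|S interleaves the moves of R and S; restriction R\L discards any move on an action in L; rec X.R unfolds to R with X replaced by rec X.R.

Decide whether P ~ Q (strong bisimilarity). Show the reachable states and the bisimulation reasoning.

P ≁ Q

LTS(P): 5 reachable states
  p0 = a.a.a.b.0 has moves -a-> p1
  p1 = a.a.b.0 has moves -a-> p2
  p2 = a.b.0 has moves -a-> p3
  p3 = b.0 has moves -b-> p4
  p4 = 0 has moves deadlocked
LTS(Q): 6 reachable states
  q0 = a.a.a.b.a.0 has moves -a-> q1
  q1 = a.a.b.a.0 has moves -a-> q2
  q2 = a.b.a.0 has moves -a-> q3
  q3 = b.a.0 has moves -b-> q4
  q4 = a.0 has moves -a-> q5
  q5 = 0 has moves deadlocked
Partition-refinement fixed point:
  B0 = {p0}
  B1 = {p1}
  B2 = {p2}
  B3 = {p3}
  B4 = {p4, q5}
  B5 = {q0}
  B6 = {q1}
  B7 = {q2}
  B8 = {q3}
  B9 = {q4}
p0 ∈ B0, q0 ∈ B5 → different blocks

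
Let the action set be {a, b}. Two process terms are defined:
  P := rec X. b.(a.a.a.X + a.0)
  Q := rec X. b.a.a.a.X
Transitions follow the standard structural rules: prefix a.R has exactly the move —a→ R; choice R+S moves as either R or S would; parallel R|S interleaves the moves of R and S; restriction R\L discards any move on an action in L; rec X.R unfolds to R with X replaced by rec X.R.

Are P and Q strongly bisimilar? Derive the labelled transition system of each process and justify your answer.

LTS(P): 5 reachable states
  s0 = rec X. b.(a.a.a.X + a.0) has moves -b-> s1
  s1 = a.a.a.(rec X. b.(a.a.a.X + a.0)) + a.0 has moves -a-> s2, -a-> s3
  s2 = 0 has moves ∅
  s3 = a.a.(rec X. b.(a.a.a.X + a.0)) has moves -a-> s4
  s4 = a.(rec X. b.(a.a.a.X + a.0)) has moves -a-> s0
LTS(Q): 4 reachable states
  t0 = rec X. b.a.a.a.X has moves -b-> t1
  t1 = a.a.a.(rec X. b.a.a.a.X) has moves -a-> t2
  t2 = a.a.(rec X. b.a.a.a.X) has moves -a-> t3
  t3 = a.(rec X. b.a.a.a.X) has moves -a-> t0
Coarsest stable partition (strong bisimilarity classes):
  B0 = {s0}
  B1 = {s1}
  B2 = {s2}
  B3 = {s3}
  B4 = {s4}
  B5 = {t0}
  B6 = {t1}
  B7 = {t2}
  B8 = {t3}
s0 ∈ B0, t0 ∈ B5 → different blocks

NO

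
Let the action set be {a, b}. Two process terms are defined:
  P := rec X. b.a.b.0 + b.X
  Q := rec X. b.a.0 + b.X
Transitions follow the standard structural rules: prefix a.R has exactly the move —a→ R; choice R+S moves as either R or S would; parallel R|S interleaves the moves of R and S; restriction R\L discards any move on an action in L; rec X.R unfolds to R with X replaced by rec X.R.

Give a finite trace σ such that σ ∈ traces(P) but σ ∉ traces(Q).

LTS(P): 4 reachable states
  s0 = rec X. b.a.b.0 + b.X ⊢ -b-> s0, -b-> s1
  s1 = a.b.0 ⊢ -a-> s2
  s2 = b.0 ⊢ -b-> s3
  s3 = 0 ⊢ stopped
LTS(Q): 3 reachable states
  t0 = rec X. b.a.0 + b.X ⊢ -b-> t0, -b-> t1
  t1 = a.0 ⊢ -a-> t2
  t2 = 0 ⊢ stopped
Run σ = ⟨bab⟩ on P: start {s0}
  step 1 (b): {s0, s1}
  step 2 (a): {s2}
  step 3 (b): {s3}
  ✓ P
Run σ = ⟨bab⟩ on Q: start {t0}
  step 1 (b): {t0, t1}
  step 2 (a): {t2}
  step 3 (b): ∅  — Q cannot continue

bab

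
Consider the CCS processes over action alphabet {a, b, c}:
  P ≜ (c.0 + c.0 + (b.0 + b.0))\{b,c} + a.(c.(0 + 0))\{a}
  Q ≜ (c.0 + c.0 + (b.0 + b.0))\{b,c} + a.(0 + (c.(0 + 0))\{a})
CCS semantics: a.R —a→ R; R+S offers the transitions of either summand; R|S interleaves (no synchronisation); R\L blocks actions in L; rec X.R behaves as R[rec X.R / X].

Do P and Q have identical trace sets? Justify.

traces(P) = traces(Q)

P's transition system — 3 states:
  s0 = (c.0 + c.0 + (b.0 + b.0))\{b,c} + a.(c.(0 + 0))\{a} → —a→ s1
  s1 = (c.(0 + 0))\{a} → —c→ s2
  s2 = (0 + 0)\{a} → deadlocked
Q's transition system — 3 states:
  t0 = (c.0 + c.0 + (b.0 + b.0))\{b,c} + a.(0 + (c.(0 + 0))\{a}) → —a→ t1
  t1 = 0 + (c.(0 + 0))\{a} → —c→ t2
  t2 = (0 + 0)\{a} → deadlocked
Bisimilarity quotient blocks:
  B0 = {s0, t0}
  B1 = {s1, t1}
  B2 = {s2, t2}
s0 ∈ B0, t0 ∈ B0 → same block
Bisimilar ⇒ trace-equivalent.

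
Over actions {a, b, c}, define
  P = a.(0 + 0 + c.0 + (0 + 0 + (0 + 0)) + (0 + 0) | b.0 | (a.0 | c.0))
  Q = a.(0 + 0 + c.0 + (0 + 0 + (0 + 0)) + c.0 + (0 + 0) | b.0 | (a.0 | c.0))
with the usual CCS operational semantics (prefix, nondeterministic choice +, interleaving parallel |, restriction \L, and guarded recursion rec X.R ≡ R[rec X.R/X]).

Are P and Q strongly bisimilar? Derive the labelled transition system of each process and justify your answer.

bisimilar

Reachable graph of P (10 states):
  u0 = a.(0 + 0 + c.0 + (0 + 0 + (0 + 0)) + (0 + 0) | b.0 | (a.0 | c.0)) | --a--▸ u1
  u1 = 0 + 0 + c.0 + (0 + 0 + (0 + 0)) + (0 + 0) | b.0 | (a.0 | c.0) | --a--▸ u2, --b--▸ u3, --c--▸ u4, --c--▸ u5
  u2 = (0 + 0) | b.0 | (0 | c.0) | --b--▸ u6, --c--▸ u7
  u3 = (0 + 0) | 0 | (a.0 | c.0) | --a--▸ u6, --c--▸ u8
  u4 = (0 + 0) | b.0 | (a.0 | 0) | --a--▸ u7, --b--▸ u8
  u5 = 0 | ·
  u6 = (0 + 0) | 0 | (0 | c.0) | --c--▸ u9
  u7 = (0 + 0) | b.0 | (0 | 0) | --b--▸ u9
  u8 = (0 + 0) | 0 | (a.0 | 0) | --a--▸ u9
  u9 = (0 + 0) | 0 | (0 | 0) | ·
Reachable graph of Q (10 states):
  v0 = a.(0 + 0 + c.0 + (0 + 0 + (0 + 0)) + c.0 + (0 + 0) | b.0 | (a.0 | c.0)) | --a--▸ v1
  v1 = 0 + 0 + c.0 + (0 + 0 + (0 + 0)) + c.0 + (0 + 0) | b.0 | (a.0 | c.0) | --a--▸ v2, --b--▸ v3, --c--▸ v4, --c--▸ v5
  v2 = (0 + 0) | b.0 | (0 | c.0) | --b--▸ v6, --c--▸ v7
  v3 = (0 + 0) | 0 | (a.0 | c.0) | --a--▸ v6, --c--▸ v8
  v4 = (0 + 0) | b.0 | (a.0 | 0) | --a--▸ v7, --b--▸ v8
  v5 = 0 | ·
  v6 = (0 + 0) | 0 | (0 | c.0) | --c--▸ v9
  v7 = (0 + 0) | b.0 | (0 | 0) | --b--▸ v9
  v8 = (0 + 0) | 0 | (a.0 | 0) | --a--▸ v9
  v9 = (0 + 0) | 0 | (0 | 0) | ·
Partition-refinement fixed point:
  B0 = {u0, v0}
  B1 = {u1, v1}
  B2 = {u3, v3}
  B3 = {u6, v6}
  B4 = {u5, u9, v5, v9}
  B5 = {u8, v8}
  B6 = {u2, v2}
  B7 = {u7, v7}
  B8 = {u4, v4}
u0 ∈ B0, v0 ∈ B0 → same block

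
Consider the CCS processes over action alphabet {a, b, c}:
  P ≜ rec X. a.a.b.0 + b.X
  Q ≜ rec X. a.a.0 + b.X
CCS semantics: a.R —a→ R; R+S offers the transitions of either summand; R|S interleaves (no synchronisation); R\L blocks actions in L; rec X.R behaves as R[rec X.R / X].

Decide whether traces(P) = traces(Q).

P's transition system — 4 states:
  u0 = rec X. a.a.b.0 + b.X ⊢ --a--▸ u1, --b--▸ u0
  u1 = a.b.0 ⊢ --a--▸ u2
  u2 = b.0 ⊢ --b--▸ u3
  u3 = 0 ⊢ stopped
Q's transition system — 3 states:
  v0 = rec X. a.a.0 + b.X ⊢ --a--▸ v1, --b--▸ v0
  v1 = a.0 ⊢ --a--▸ v2
  v2 = 0 ⊢ stopped
Executing aab from P (initial set {u0}):
  step 1 (a): {u1}
  step 2 (a): {u2}
  step 3 (b): {u3}
  — P admits the full trace.
Executing aab from Q (initial set {v0}):
  step 1 (a): {v1}
  step 2 (a): {v2}
  step 3 (b): ∅ (Q stuck)

trace-distinct — witness ⟨aab⟩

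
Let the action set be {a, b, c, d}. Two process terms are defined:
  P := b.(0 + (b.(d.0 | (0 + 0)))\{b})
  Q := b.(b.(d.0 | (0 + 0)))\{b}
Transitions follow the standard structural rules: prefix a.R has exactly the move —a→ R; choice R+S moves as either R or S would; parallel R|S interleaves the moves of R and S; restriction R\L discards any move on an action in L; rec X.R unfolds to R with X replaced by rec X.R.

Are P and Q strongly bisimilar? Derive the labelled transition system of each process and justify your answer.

YES

LTS(P): 2 reachable states
  m0 = b.(0 + (b.(d.0 | (0 + 0)))\{b}) has moves ··b··> m1
  m1 = 0 + (b.(d.0 | (0 + 0)))\{b} has moves deadlocked
LTS(Q): 2 reachable states
  n0 = b.(b.(d.0 | (0 + 0)))\{b} has moves ··b··> n1
  n1 = (b.(d.0 | (0 + 0)))\{b} has moves deadlocked
Bisimilarity quotient blocks:
  B0 = {m0, n0}
  B1 = {m1, n1}
m0 ∈ B0, n0 ∈ B0 → same block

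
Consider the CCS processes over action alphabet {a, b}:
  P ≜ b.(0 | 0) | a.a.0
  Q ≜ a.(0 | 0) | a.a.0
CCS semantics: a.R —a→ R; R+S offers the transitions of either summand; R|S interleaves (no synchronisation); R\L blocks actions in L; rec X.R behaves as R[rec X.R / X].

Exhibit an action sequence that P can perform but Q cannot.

LTS(P): 6 reachable states
  s0 = b.(0 | 0) | a.a.0 :: --a--▸ s1, --b--▸ s2
  s1 = b.(0 | 0) | a.0 :: --a--▸ s3, --b--▸ s4
  s2 = 0 | 0 | a.a.0 :: --a--▸ s4
  s3 = b.(0 | 0) | 0 :: --b--▸ s5
  s4 = 0 | 0 | a.0 :: --a--▸ s5
  s5 = 0 | 0 | 0 :: ∅
LTS(Q): 6 reachable states
  t0 = a.(0 | 0) | a.a.0 :: --a--▸ t1, --a--▸ t2
  t1 = 0 | 0 | a.a.0 :: --a--▸ t3
  t2 = a.(0 | 0) | a.0 :: --a--▸ t3, --a--▸ t4
  t3 = 0 | 0 | a.0 :: --a--▸ t5
  t4 = a.(0 | 0) | 0 :: --a--▸ t5
  t5 = 0 | 0 | 0 :: ∅
Executing b from P (initial set {s0}):
  after b @ step 1: {s2}
  P completes σ.
Executing b from Q (initial set {t0}):
  after b @ step 1: no successor for Q

b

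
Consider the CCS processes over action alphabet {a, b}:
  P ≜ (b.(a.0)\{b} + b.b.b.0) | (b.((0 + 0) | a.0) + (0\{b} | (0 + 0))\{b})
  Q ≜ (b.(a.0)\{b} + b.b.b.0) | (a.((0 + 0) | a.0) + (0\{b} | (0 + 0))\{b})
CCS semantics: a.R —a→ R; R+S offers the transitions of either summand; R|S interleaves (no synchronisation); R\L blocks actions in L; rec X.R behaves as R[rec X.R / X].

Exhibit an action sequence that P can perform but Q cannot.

Reachable graph of P (18 states):
  u0 = (b.(a.0)\{b} + b.b.b.0) | (b.((0 + 0) | a.0) + (0\{b} | (0 + 0))\{b}) ⊢ --b--▸ u1, --b--▸ u2, --b--▸ u3
  u1 = (a.0)\{b} | (b.((0 + 0) | a.0) + (0\{b} | (0 + 0))\{b}) ⊢ --a--▸ u4, --b--▸ u5
  u2 = (b.(a.0)\{b} + b.b.b.0) | ((0 + 0) | a.0) ⊢ --a--▸ u6, --b--▸ u5, --b--▸ u7
  u3 = b.b.0 | (b.((0 + 0) | a.0) + (0\{b} | (0 + 0))\{b}) ⊢ --b--▸ u7, --b--▸ u8
  u4 = 0\{b} | (b.((0 + 0) | a.0) + (0\{b} | (0 + 0))\{b}) ⊢ --b--▸ u9
  u5 = (a.0)\{b} | ((0 + 0) | a.0) ⊢ --a--▸ u10, --a--▸ u9
  u6 = (b.(a.0)\{b} + b.b.b.0) | ((0 + 0) | 0) ⊢ --b--▸ u10, --b--▸ u11
  u7 = b.b.0 | ((0 + 0) | a.0) ⊢ --a--▸ u11, --b--▸ u12
  u8 = b.0 | (b.((0 + 0) | a.0) + (0\{b} | (0 + 0))\{b}) ⊢ --b--▸ u12, --b--▸ u13
  u9 = 0\{b} | ((0 + 0) | a.0) ⊢ --a--▸ u14
  u10 = (a.0)\{b} | ((0 + 0) | 0) ⊢ --a--▸ u14
  u11 = b.b.0 | ((0 + 0) | 0) ⊢ --b--▸ u15
  u12 = b.0 | ((0 + 0) | a.0) ⊢ --a--▸ u15, --b--▸ u16
  u13 = 0 | (b.((0 + 0) | a.0) + (0\{b} | (0 + 0))\{b}) ⊢ --b--▸ u16
  u14 = 0\{b} | ((0 + 0) | 0) ⊢ deadlocked
  u15 = b.0 | ((0 + 0) | 0) ⊢ --b--▸ u17
  u16 = 0 | ((0 + 0) | a.0) ⊢ --a--▸ u17
  u17 = 0 | ((0 + 0) | 0) ⊢ deadlocked
Reachable graph of Q (18 states):
  v0 = (b.(a.0)\{b} + b.b.b.0) | (a.((0 + 0) | a.0) + (0\{b} | (0 + 0))\{b}) ⊢ --a--▸ v1, --b--▸ v2, --b--▸ v3
  v1 = (b.(a.0)\{b} + b.b.b.0) | ((0 + 0) | a.0) ⊢ --a--▸ v4, --b--▸ v5, --b--▸ v6
  v2 = (a.0)\{b} | (a.((0 + 0) | a.0) + (0\{b} | (0 + 0))\{b}) ⊢ --a--▸ v5, --a--▸ v7
  v3 = b.b.0 | (a.((0 + 0) | a.0) + (0\{b} | (0 + 0))\{b}) ⊢ --a--▸ v6, --b--▸ v8
  v4 = (b.(a.0)\{b} + b.b.b.0) | ((0 + 0) | 0) ⊢ --b--▸ v10, --b--▸ v9
  v5 = (a.0)\{b} | ((0 + 0) | a.0) ⊢ --a--▸ v11, --a--▸ v9
  v6 = b.b.0 | ((0 + 0) | a.0) ⊢ --a--▸ v10, --b--▸ v12
  v7 = 0\{b} | (a.((0 + 0) | a.0) + (0\{b} | (0 + 0))\{b}) ⊢ --a--▸ v11
  v8 = b.0 | (a.((0 + 0) | a.0) + (0\{b} | (0 + 0))\{b}) ⊢ --a--▸ v12, --b--▸ v13
  v9 = (a.0)\{b} | ((0 + 0) | 0) ⊢ --a--▸ v14
  v10 = b.b.0 | ((0 + 0) | 0) ⊢ --b--▸ v15
  v11 = 0\{b} | ((0 + 0) | a.0) ⊢ --a--▸ v14
  v12 = b.0 | ((0 + 0) | a.0) ⊢ --a--▸ v15, --b--▸ v16
  v13 = 0 | (a.((0 + 0) | a.0) + (0\{b} | (0 + 0))\{b}) ⊢ --a--▸ v16
  v14 = 0\{b} | ((0 + 0) | 0) ⊢ deadlocked
  v15 = b.0 | ((0 + 0) | 0) ⊢ --b--▸ v17
  v16 = 0 | ((0 + 0) | a.0) ⊢ --a--▸ v17
  v17 = 0 | ((0 + 0) | 0) ⊢ deadlocked
Executing bbbb from P (initial set {u0}):
  step 1 (b): {u1, u2, u3}
  step 2 (b): {u5, u7, u8}
  step 3 (b): {u12, u13}
  step 4 (b): {u16}
  — P admits the full trace.
Executing bbbb from Q (initial set {v0}):
  step 1 (b): {v2, v3}
  step 2 (b): {v8}
  step 3 (b): {v13}
  step 4 (b): ∅  — Q cannot continue

bbbb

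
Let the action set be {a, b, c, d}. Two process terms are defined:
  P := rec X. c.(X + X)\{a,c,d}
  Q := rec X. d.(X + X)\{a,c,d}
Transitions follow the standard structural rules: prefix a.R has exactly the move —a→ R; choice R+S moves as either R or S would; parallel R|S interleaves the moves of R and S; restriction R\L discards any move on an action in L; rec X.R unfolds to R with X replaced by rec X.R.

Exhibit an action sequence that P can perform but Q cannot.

c

LTS(P): 2 reachable states
  s0 = rec X. c.(X + X)\{a,c,d} | ··c··> s1
  s1 = ((rec X. c.(X + X)\{a,c,d}) + (rec X. c.(X + X)\{a,c,d}))\{a,c,d} | (no moves)
LTS(Q): 2 reachable states
  t0 = rec X. d.(X + X)\{a,c,d} | ··d··> t1
  t1 = ((rec X. d.(X + X)\{a,c,d}) + (rec X. d.(X + X)\{a,c,d}))\{a,c,d} | (no moves)
Trace ⟨c⟩ through P, begin at {s0}:
  after c @ step 1: {s1}
  — P admits the full trace.
Trace ⟨c⟩ through Q, begin at {t0}:
  after c @ step 1: ∅  — Q cannot continue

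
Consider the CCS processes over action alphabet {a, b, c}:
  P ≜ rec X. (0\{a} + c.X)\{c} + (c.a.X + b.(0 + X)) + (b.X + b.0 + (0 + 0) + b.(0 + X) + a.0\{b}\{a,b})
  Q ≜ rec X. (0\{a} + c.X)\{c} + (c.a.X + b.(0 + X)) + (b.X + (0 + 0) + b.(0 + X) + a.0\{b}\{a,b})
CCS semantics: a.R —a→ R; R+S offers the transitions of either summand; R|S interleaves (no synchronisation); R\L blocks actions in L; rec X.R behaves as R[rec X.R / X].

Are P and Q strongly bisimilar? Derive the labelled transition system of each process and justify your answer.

Reachable graph of P (5 states):
  m0 = rec X. (0\{a} + c.X)\{c} + (c.a.X + b.(0 + X)) + (b.X + b.0 + (0 + 0) + b.(0 + X) + a.0\{b}\{a,b}) :: ··a··> m1, ··b··> m0, ··b··> m2, ··b··> m3, ··c··> m4
  m1 = 0\{b}\{a,b} :: (no moves)
  m2 = 0 :: (no moves)
  m3 = 0 + (rec X. (0\{a} + c.X)\{c} + (c.a.X + b.(0 + X)) + (b.X + b.0 + (0 + 0) + b.(0 + X) + a.0\{b}\{a,b})) :: ··a··> m1, ··b··> m0, ··b··> m2, ··b··> m3, ··c··> m4
  m4 = a.(rec X. (0\{a} + c.X)\{c} + (c.a.X + b.(0 + X)) + (b.X + b.0 + (0 + 0) + b.(0 + X) + a.0\{b}\{a,b})) :: ··a··> m0
Reachable graph of Q (4 states):
  n0 = rec X. (0\{a} + c.X)\{c} + (c.a.X + b.(0 + X)) + (b.X + (0 + 0) + b.(0 + X) + a.0\{b}\{a,b}) :: ··a··> n1, ··b··> n0, ··b··> n2, ··c··> n3
  n1 = 0\{b}\{a,b} :: (no moves)
  n2 = 0 + (rec X. (0\{a} + c.X)\{c} + (c.a.X + b.(0 + X)) + (b.X + (0 + 0) + b.(0 + X) + a.0\{b}\{a,b})) :: ··a··> n1, ··b··> n0, ··b··> n2, ··c··> n3
  n3 = a.(rec X. (0\{a} + c.X)\{c} + (c.a.X + b.(0 + X)) + (b.X + (0 + 0) + b.(0 + X) + a.0\{b}\{a,b})) :: ··a··> n0
Bisimilarity quotient blocks:
  B0 = {m0, m3}
  B1 = {m1, m2, n1}
  B2 = {m4}
  B3 = {n0, n2}
  B4 = {n3}
m0 ∈ B0, n0 ∈ B3 → different blocks

P ≁ Q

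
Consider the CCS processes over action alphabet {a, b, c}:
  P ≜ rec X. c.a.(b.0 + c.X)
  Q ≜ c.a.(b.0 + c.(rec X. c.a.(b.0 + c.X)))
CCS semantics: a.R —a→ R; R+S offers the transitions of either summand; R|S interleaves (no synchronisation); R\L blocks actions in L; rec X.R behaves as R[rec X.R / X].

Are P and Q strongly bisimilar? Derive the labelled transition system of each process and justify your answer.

P's transition system — 4 states:
  s0 = rec X. c.a.(b.0 + c.X) ⊢ -c-> s1
  s1 = a.(b.0 + c.(rec X. c.a.(b.0 + c.X))) ⊢ -a-> s2
  s2 = b.0 + c.(rec X. c.a.(b.0 + c.X)) ⊢ -b-> s3, -c-> s0
  s3 = 0 ⊢ (no moves)
Q's transition system — 5 states:
  t0 = c.a.(b.0 + c.(rec X. c.a.(b.0 + c.X))) ⊢ -c-> t1
  t1 = a.(b.0 + c.(rec X. c.a.(b.0 + c.X))) ⊢ -a-> t2
  t2 = b.0 + c.(rec X. c.a.(b.0 + c.X)) ⊢ -b-> t3, -c-> t4
  t3 = 0 ⊢ (no moves)
  t4 = rec X. c.a.(b.0 + c.X) ⊢ -c-> t1
Coarsest stable partition (strong bisimilarity classes):
  B0 = {s0, t0, t4}
  B1 = {s1, t1}
  B2 = {s2, t2}
  B3 = {s3, t3}
s0 ∈ B0, t0 ∈ B0 → same block

P ~ Q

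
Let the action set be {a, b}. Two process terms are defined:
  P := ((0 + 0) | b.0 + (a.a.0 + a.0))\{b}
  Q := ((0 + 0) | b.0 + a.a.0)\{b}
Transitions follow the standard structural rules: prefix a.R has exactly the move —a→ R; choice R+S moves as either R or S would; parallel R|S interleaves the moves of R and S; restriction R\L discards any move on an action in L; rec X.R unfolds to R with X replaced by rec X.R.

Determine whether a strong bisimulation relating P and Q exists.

Reachable graph of P (3 states):
  m0 = ((0 + 0) | b.0 + (a.a.0 + a.0))\{b} ⊢ --a--▸ m1, --a--▸ m2
  m1 = (a.0)\{b} ⊢ --a--▸ m2
  m2 = 0\{b} ⊢ ·
Reachable graph of Q (3 states):
  n0 = ((0 + 0) | b.0 + a.a.0)\{b} ⊢ --a--▸ n1
  n1 = (a.0)\{b} ⊢ --a--▸ n2
  n2 = 0\{b} ⊢ ·
Partition-refinement fixed point:
  B0 = {m0}
  B1 = {m1, n1}
  B2 = {m2, n2}
  B3 = {n0}
m0 ∈ B0, n0 ∈ B3 → different blocks

P ≁ Q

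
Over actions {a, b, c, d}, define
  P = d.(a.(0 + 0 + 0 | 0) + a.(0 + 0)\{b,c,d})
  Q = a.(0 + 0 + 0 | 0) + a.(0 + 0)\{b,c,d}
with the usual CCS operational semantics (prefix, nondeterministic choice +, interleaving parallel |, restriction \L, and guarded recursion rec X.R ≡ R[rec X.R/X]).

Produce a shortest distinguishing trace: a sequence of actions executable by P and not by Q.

d

Reachable graph of P (4 states):
  m0 = d.(a.(0 + 0 + 0 | 0) + a.(0 + 0)\{b,c,d}) ⊢ -d-> m1
  m1 = a.(0 + 0 + 0 | 0) + a.(0 + 0)\{b,c,d} ⊢ -a-> m2, -a-> m3
  m2 = (0 + 0)\{b,c,d} ⊢ (no moves)
  m3 = 0 + 0 + 0 | 0 ⊢ (no moves)
Reachable graph of Q (3 states):
  n0 = a.(0 + 0 + 0 | 0) + a.(0 + 0)\{b,c,d} ⊢ -a-> n1, -a-> n2
  n1 = (0 + 0)\{b,c,d} ⊢ (no moves)
  n2 = 0 + 0 + 0 | 0 ⊢ (no moves)
Executing d from P (initial set {m0}):
  step 1 (d): {m1}
  P completes σ.
Executing d from Q (initial set {n0}):
  step 1 (d): ∅ (Q stuck)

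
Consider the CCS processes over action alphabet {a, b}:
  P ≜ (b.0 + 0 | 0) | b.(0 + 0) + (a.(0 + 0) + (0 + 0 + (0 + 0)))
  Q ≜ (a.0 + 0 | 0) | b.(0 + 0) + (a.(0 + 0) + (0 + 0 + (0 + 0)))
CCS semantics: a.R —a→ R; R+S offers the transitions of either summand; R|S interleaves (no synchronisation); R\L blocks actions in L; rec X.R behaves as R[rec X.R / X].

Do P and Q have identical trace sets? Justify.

traces(P) ≠ traces(Q) — witness ⟨bb⟩

P's transition system — 5 states:
  p0 = (b.0 + 0 | 0) | b.(0 + 0) + (a.(0 + 0) + (0 + 0 + (0 + 0))) | =a=> p1, =b=> p2, =b=> p3
  p1 = 0 + 0 | ∅
  p2 = (b.0 + 0 | 0) | (0 + 0) | =b=> p4
  p3 = 0 | b.(0 + 0) | =b=> p4
  p4 = 0 | (0 + 0) | ∅
Q's transition system — 5 states:
  q0 = (a.0 + 0 | 0) | b.(0 + 0) + (a.(0 + 0) + (0 + 0 + (0 + 0))) | =a=> q1, =a=> q2, =b=> q3
  q1 = 0 + 0 | ∅
  q2 = 0 | b.(0 + 0) | =b=> q4
  q3 = (a.0 + 0 | 0) | (0 + 0) | =a=> q4
  q4 = 0 | (0 + 0) | ∅
Executing bb from P (initial set {p0}):
  after b @ step 1: {p2, p3}
  after b @ step 2: {p4}
  ✓ P
Executing bb from Q (initial set {q0}):
  after b @ step 1: {q3}
  after b @ step 2: ∅  — Q cannot continue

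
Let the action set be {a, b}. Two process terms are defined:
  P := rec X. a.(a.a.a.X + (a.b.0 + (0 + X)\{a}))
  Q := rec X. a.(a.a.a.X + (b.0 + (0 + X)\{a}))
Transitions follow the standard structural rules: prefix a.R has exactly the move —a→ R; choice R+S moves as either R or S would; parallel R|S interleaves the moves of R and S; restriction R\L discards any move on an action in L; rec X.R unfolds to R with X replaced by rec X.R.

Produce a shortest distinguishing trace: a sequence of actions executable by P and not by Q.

LTS(P): 6 reachable states
  s0 = rec X. a.(a.a.a.X + (a.b.0 + (0 + X)\{a})) ⊢ --a--▸ s1
  s1 = a.a.a.(rec X. a.(a.a.a.X + (a.b.0 + (0 + X)\{a}))) + (a.b.0 + (0 + (rec X. a.(a.a.a.X + (a.b.0 + (0 + X)\{a}))))\{a}) ⊢ --a--▸ s2, --a--▸ s3
  s2 = a.a.(rec X. a.(a.a.a.X + (a.b.0 + (0 + X)\{a}))) ⊢ --a--▸ s4
  s3 = b.0 ⊢ --b--▸ s5
  s4 = a.(rec X. a.(a.a.a.X + (a.b.0 + (0 + X)\{a}))) ⊢ --a--▸ s0
  s5 = 0 ⊢ ∅
LTS(Q): 5 reachable states
  t0 = rec X. a.(a.a.a.X + (b.0 + (0 + X)\{a})) ⊢ --a--▸ t1
  t1 = a.a.a.(rec X. a.(a.a.a.X + (b.0 + (0 + X)\{a}))) + (b.0 + (0 + (rec X. a.(a.a.a.X + (b.0 + (0 + X)\{a}))))\{a}) ⊢ --a--▸ t2, --b--▸ t3
  t2 = a.a.(rec X. a.(a.a.a.X + (b.0 + (0 + X)\{a}))) ⊢ --a--▸ t4
  t3 = 0 ⊢ ∅
  t4 = a.(rec X. a.(a.a.a.X + (b.0 + (0 + X)\{a}))) ⊢ --a--▸ t0
Executing aab from P (initial set {s0}):
  [1] a ⇒ {s1}
  [2] a ⇒ {s2, s3}
  [3] b ⇒ {s5}
  ✓ P
Executing aab from Q (initial set {t0}):
  [1] a ⇒ {t1}
  [2] a ⇒ {t2}
  [3] b ⇒ ∅  — Q cannot continue

aab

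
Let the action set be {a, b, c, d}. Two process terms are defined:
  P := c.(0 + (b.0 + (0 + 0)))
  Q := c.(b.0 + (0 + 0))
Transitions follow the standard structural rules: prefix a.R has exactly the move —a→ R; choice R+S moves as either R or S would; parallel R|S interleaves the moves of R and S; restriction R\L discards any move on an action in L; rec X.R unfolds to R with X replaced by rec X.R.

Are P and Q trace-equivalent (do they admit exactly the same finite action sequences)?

Reachable graph of P (3 states):
  u0 = c.(0 + (b.0 + (0 + 0))) | --c--▸ u1
  u1 = 0 + (b.0 + (0 + 0)) | --b--▸ u2
  u2 = 0 | deadlocked
Reachable graph of Q (3 states):
  v0 = c.(b.0 + (0 + 0)) | --c--▸ v1
  v1 = b.0 + (0 + 0) | --b--▸ v2
  v2 = 0 | deadlocked
Bisimilarity quotient blocks:
  B0 = {u0, v0}
  B1 = {u1, v1}
  B2 = {u2, v2}
u0 ∈ B0, v0 ∈ B0 → same block
Bisimilar ⇒ trace-equivalent.

traces(P) = traces(Q)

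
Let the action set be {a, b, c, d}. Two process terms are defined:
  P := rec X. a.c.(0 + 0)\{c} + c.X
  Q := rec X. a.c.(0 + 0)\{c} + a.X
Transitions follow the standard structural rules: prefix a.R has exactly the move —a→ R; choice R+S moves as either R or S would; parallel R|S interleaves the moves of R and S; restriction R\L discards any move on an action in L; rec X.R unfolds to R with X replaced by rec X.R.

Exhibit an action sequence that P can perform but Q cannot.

P's transition system — 3 states:
  u0 = rec X. a.c.(0 + 0)\{c} + c.X → ··a··> u1, ··c··> u0
  u1 = c.(0 + 0)\{c} → ··c··> u2
  u2 = (0 + 0)\{c} → (no moves)
Q's transition system — 3 states:
  v0 = rec X. a.c.(0 + 0)\{c} + a.X → ··a··> v0, ··a··> v1
  v1 = c.(0 + 0)\{c} → ··c··> v2
  v2 = (0 + 0)\{c} → (no moves)
Run σ = ⟨c⟩ on P: start {u0}
  step 1 (c): {u0}
  — P admits the full trace.
Run σ = ⟨c⟩ on Q: start {v0}
  step 1 (c): no successor for Q

c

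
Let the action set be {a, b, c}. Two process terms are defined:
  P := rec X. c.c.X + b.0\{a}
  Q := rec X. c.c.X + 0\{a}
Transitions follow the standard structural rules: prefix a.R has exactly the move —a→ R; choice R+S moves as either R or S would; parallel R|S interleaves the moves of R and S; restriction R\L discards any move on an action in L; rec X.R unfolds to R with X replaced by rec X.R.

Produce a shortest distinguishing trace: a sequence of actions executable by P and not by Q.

LTS(P): 3 reachable states
  p0 = rec X. c.c.X + b.0\{a} ⊢ =b=> p1, =c=> p2
  p1 = 0\{a} ⊢ stopped
  p2 = c.(rec X. c.c.X + b.0\{a}) ⊢ =c=> p0
LTS(Q): 2 reachable states
  q0 = rec X. c.c.X + 0\{a} ⊢ =c=> q1
  q1 = c.(rec X. c.c.X + 0\{a}) ⊢ =c=> q0
Executing b from P (initial set {p0}):
  [1] b ⇒ {p1}
  ✓ P
Executing b from Q (initial set {q0}):
  [1] b ⇒ ∅ (Q stuck)

b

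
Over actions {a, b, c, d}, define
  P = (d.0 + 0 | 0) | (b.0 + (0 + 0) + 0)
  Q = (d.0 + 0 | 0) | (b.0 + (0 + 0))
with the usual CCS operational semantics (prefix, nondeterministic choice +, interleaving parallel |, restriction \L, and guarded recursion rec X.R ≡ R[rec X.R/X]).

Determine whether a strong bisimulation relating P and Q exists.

P ~ Q

P's transition system — 4 states:
  m0 = (d.0 + 0 | 0) | (b.0 + (0 + 0) + 0) :: ··b··> m1, ··d··> m2
  m1 = (d.0 + 0 | 0) | 0 :: ··d··> m3
  m2 = 0 | (b.0 + (0 + 0) + 0) :: ··b··> m3
  m3 = 0 | 0 :: deadlocked
Q's transition system — 4 states:
  n0 = (d.0 + 0 | 0) | (b.0 + (0 + 0)) :: ··b··> n1, ··d··> n2
  n1 = (d.0 + 0 | 0) | 0 :: ··d··> n3
  n2 = 0 | (b.0 + (0 + 0)) :: ··b··> n3
  n3 = 0 | 0 :: deadlocked
Bisimilarity quotient blocks:
  B0 = {m0, n0}
  B1 = {m1, n1}
  B2 = {m3, n3}
  B3 = {m2, n2}
m0 ∈ B0, n0 ∈ B0 → same block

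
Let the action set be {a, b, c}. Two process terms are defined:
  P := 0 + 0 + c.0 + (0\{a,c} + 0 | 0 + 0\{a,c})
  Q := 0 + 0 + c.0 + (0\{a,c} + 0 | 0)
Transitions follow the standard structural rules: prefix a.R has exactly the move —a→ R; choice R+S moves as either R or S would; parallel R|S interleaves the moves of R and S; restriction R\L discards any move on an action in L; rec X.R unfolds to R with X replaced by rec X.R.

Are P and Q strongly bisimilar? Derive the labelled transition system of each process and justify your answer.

bisimilar

LTS(P): 2 reachable states
  s0 = 0 + 0 + c.0 + (0\{a,c} + 0 | 0 + 0\{a,c}) | --c--▸ s1
  s1 = 0 | ·
LTS(Q): 2 reachable states
  t0 = 0 + 0 + c.0 + (0\{a,c} + 0 | 0) | --c--▸ t1
  t1 = 0 | ·
Partition-refinement fixed point:
  B0 = {s0, t0}
  B1 = {s1, t1}
s0 ∈ B0, t0 ∈ B0 → same block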